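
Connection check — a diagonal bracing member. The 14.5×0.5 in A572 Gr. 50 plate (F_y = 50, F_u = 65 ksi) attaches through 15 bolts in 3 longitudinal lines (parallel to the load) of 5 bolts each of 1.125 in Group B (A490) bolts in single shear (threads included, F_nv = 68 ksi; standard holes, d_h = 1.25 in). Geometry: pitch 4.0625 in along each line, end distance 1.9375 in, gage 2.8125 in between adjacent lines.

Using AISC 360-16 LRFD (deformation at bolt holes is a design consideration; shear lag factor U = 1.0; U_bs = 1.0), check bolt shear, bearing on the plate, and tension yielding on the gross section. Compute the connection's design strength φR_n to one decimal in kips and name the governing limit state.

Bolt shear: A_b = π(1.125)²/4 = 0.99402 in². φR_n = 0.75 × 68 × 0.99402 × 15 × 1 = 760.4 kips.
Bearing (0.5 in plate, F_u = 65 ksi): end bolts L_c = 1.9375 − 1.25/2 = 1.3125, R_n = min(1.2×1.3125×0.5×65, 2.4×1.125×0.5×65) = 51.188 kips/bolt; interior L_c = 4.0625 − 1.25 = 2.8125, R_n = 87.75 kips/bolt. φR_n = 0.75 × (3×51.188 + 12×87.75) = 904.9 kips.
Tension yield (gross): A_g = 14.5×0.5 = 7.25 in². φR_n = 0.90 × 50 × 7.25 = 326.3 kips.
Governing: min(760.4, 904.9, 326.3) = 326.3 kips → gross-section yield.

326.3 kips (gross-section yield governs)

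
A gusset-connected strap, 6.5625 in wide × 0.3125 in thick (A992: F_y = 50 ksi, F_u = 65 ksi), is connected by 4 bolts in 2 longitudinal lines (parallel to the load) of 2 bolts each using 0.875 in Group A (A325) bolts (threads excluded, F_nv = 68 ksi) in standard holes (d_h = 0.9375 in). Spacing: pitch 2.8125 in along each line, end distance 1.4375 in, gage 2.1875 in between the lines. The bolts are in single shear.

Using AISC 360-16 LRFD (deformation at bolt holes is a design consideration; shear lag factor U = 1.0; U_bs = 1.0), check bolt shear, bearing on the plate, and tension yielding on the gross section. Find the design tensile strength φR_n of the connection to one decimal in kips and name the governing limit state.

92.3 kips (gross-section yield governs)

Bolt shear: A_b = π(0.875)²/4 = 0.60132 in². φR_n = 0.75 × 68 × 0.60132 × 4 × 1 = 122.7 kips.
Bearing (0.3125 in plate, F_u = 65 ksi): end bolts L_c = 1.4375 − 0.9375/2 = 0.96875, R_n = min(1.2×0.96875×0.3125×65, 2.4×0.875×0.3125×65) = 23.613 kips/bolt; interior L_c = 2.8125 − 0.9375 = 1.875, R_n = 42.656 kips/bolt. φR_n = 0.75 × (2×23.613 + 2×42.656) = 99.4 kips.
Tension yield (gross): A_g = 6.5625×0.3125 = 2.0508 in². φR_n = 0.90 × 50 × 2.0508 = 92.3 kips.
Governing: min(122.7, 99.4, 92.3) = 92.3 kips → gross-section yield.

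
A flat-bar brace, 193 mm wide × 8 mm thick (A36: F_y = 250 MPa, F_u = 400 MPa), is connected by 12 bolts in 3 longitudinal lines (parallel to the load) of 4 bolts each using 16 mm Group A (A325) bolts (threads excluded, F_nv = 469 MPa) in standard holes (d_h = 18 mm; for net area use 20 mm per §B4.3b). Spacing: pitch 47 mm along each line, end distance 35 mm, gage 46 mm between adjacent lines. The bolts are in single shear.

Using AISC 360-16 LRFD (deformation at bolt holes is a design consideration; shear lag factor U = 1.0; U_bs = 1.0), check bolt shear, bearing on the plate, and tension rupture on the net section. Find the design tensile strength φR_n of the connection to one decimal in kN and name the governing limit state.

Bolt shear: A_b = π(16)²/4 = 201.06 mm². φR_n = 0.75 × 469 × 201.06 × 12 × 1 = 848.7 kN.
Bearing (8 mm plate, F_u = 400 MPa): end bolts L_c = 35 − 18/2 = 26, R_n = min(1.2×26×8×400, 2.4×16×8×400) = 99.84 kN/bolt; interior L_c = 47 − 18 = 29, R_n = 111.36 kN/bolt. φR_n = 0.75 × (3×99.84 + 9×111.36) = 976.3 kN.
Tension rupture (net): A_n = (193 − 3×20)×8 = 1064 mm² (U = 1.0, A_e = A_n). φR_n = 0.75 × 400 × 1064 = 319.2 kN.
Governing: min(848.7, 976.3, 319.2) = 319.2 kN → net-section rupture.

319.2 kN (net-section rupture governs)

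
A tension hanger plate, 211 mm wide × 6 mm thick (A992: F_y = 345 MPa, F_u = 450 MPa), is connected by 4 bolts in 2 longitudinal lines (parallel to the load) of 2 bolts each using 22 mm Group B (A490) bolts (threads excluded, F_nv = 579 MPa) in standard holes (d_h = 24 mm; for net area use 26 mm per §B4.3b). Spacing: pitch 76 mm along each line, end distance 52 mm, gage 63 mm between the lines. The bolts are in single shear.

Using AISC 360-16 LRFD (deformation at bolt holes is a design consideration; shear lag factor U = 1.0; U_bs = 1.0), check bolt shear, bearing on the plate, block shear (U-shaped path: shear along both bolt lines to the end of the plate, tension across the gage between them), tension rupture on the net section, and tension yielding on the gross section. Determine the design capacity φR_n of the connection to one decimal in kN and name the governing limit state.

291.2 kN (block shear governs)

Bolt shear: A_b = π(22)²/4 = 380.13 mm². φR_n = 0.75 × 579 × 380.13 × 4 × 1 = 660.3 kN.
Bearing (6 mm plate, F_u = 450 MPa): end bolts L_c = 52 − 24/2 = 40, R_n = min(1.2×40×6×450, 2.4×22×6×450) = 129.6 kN/bolt; interior L_c = 76 − 24 = 52, R_n = 142.56 kN/bolt. φR_n = 0.75 × (2×129.6 + 2×142.56) = 408.2 kN.
Block shear: shear path 2×[52+1×76] = 2×128 mm, A_gv = 1536, A_nv = 2×(128 − 1.5×26)×6 = 1068 mm²; tension across gage: (63 − 1×26)×6 = 222 mm². R_n = min(0.6×450×1068, 0.6×345×1536) + 1.0×450×222 = min(288.36, 317.95) + 99.9 = 388.26 kN. φR_n = 0.75 × 388.26 = 291.2 kN.
Tension rupture (net): A_n = (211 − 2×26)×6 = 954 mm² (U = 1.0, A_e = A_n). φR_n = 0.75 × 450 × 954 = 322.0 kN.
Tension yield (gross): A_g = 211×6 = 1266 mm². φR_n = 0.90 × 345 × 1266 = 393.1 kN.
Governing: min(660.3, 408.2, 291.2, 322.0, 393.1) = 291.2 kN → block shear.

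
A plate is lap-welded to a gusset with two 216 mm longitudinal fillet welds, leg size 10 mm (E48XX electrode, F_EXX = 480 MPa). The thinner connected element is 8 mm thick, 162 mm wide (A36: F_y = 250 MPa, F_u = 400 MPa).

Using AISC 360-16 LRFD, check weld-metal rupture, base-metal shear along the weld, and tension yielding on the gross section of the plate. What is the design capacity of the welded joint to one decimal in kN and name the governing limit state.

291.6 kN (gross-section yield governs)

Weld metal: throat = 0.707×10 = 7.07 mm, L = 2×216 = 432 mm. φR_n = 0.75 × 0.6 × 480 × 7.07 × 432 = 659.7 kN.
Base metal shear (8 mm plate): yield φR_n = 1.0×0.6×250×8×432 = 518.4 kN; rupture φR_n = 0.75×0.6×400×8×432 = 622.1 kN; take 518.4 kN (yield).
Tension yield (gross): A_g = 162×8 = 1296 mm². φR_n = 0.90 × 250 × 1296 = 291.6 kN.
Governing: min(659.7, 518.4, 291.6) = 291.6 kN → gross-section yield.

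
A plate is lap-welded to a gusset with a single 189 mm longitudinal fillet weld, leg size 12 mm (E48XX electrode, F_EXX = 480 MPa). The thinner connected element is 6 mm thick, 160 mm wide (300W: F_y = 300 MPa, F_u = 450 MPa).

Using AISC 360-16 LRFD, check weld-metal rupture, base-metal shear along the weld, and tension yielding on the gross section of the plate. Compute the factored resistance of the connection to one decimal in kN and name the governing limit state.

Weld metal: throat = 0.707×12 = 8.484 mm, L = 189 mm. φR_n = 0.75 × 0.6 × 480 × 8.484 × 189 = 346.4 kN.
Base metal shear (6 mm plate): yield φR_n = 1.0×0.6×300×6×189 = 204.1 kN; rupture φR_n = 0.75×0.6×450×6×189 = 229.6 kN; take 204.1 kN (yield).
Tension yield (gross): A_g = 160×6 = 960 mm². φR_n = 0.90 × 300 × 960 = 259.2 kN.
Governing: min(346.4, 204.1, 259.2) = 204.1 kN → base-metal shear.

204.1 kN (base-metal shear governs)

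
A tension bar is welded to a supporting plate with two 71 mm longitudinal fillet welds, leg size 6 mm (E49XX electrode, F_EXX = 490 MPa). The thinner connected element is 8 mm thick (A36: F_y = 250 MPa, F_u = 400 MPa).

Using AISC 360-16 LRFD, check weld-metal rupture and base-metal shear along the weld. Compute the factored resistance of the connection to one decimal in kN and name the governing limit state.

Weld metal: throat = 0.707×6 = 4.242 mm, L = 2×71 = 142 mm. φR_n = 0.75 × 0.6 × 490 × 4.242 × 142 = 132.8 kN.
Base metal shear (8 mm plate): yield φR_n = 1.0×0.6×250×8×142 = 170.4 kN; rupture φR_n = 0.75×0.6×400×8×142 = 204.5 kN; take 170.4 kN (yield).
Governing: min(132.8, 170.4) = 132.8 kN → weld metal.

132.8 kN (weld metal governs)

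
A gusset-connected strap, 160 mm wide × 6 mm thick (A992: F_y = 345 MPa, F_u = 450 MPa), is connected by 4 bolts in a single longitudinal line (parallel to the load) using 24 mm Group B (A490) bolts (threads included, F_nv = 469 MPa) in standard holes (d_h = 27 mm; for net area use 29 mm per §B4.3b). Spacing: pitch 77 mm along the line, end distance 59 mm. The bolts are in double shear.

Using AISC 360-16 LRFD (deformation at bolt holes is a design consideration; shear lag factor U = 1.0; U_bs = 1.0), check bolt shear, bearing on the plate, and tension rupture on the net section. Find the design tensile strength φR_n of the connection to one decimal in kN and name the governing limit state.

265.3 kN (net-section rupture governs)

Bolt shear: A_b = π(24)²/4 = 452.39 mm². φR_n = 0.75 × 469 × 452.39 × 4 × 2 = 1273.0 kN.
Bearing (6 mm plate, F_u = 450 MPa): end bolts L_c = 59 − 27/2 = 45.5, R_n = min(1.2×45.5×6×450, 2.4×24×6×450) = 147.42 kN/bolt; interior L_c = 77 − 27 = 50, R_n = 155.52 kN/bolt. φR_n = 0.75 × (1×147.42 + 3×155.52) = 460.5 kN.
Tension rupture (net): A_n = (160 − 1×29)×6 = 786 mm² (U = 1.0, A_e = A_n). φR_n = 0.75 × 450 × 786 = 265.3 kN.
Governing: min(1273.0, 460.5, 265.3) = 265.3 kN → net-section rupture.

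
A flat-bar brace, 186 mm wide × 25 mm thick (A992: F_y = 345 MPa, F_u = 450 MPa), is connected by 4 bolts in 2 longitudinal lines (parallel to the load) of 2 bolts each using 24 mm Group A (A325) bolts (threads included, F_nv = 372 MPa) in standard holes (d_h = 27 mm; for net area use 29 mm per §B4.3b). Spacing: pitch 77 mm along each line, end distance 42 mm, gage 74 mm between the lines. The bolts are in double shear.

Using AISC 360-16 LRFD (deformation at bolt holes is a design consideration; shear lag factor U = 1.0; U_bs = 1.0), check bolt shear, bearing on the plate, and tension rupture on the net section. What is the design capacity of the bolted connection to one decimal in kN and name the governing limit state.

Bolt shear: A_b = π(24)²/4 = 452.39 mm². φR_n = 0.75 × 372 × 452.39 × 4 × 2 = 1009.7 kN.
Bearing (25 mm plate, F_u = 450 MPa): end bolts L_c = 42 − 27/2 = 28.5, R_n = min(1.2×28.5×25×450, 2.4×24×25×450) = 384.75 kN/bolt; interior L_c = 77 − 27 = 50, R_n = 648 kN/bolt. φR_n = 0.75 × (2×384.75 + 2×648) = 1549.1 kN.
Tension rupture (net): A_n = (186 − 2×29)×25 = 3200 mm² (U = 1.0, A_e = A_n). φR_n = 0.75 × 450 × 3200 = 1080.0 kN.
Governing: min(1009.7, 1549.1, 1080.0) = 1009.7 kN → bolt shear.

1009.7 kN (bolt shear governs)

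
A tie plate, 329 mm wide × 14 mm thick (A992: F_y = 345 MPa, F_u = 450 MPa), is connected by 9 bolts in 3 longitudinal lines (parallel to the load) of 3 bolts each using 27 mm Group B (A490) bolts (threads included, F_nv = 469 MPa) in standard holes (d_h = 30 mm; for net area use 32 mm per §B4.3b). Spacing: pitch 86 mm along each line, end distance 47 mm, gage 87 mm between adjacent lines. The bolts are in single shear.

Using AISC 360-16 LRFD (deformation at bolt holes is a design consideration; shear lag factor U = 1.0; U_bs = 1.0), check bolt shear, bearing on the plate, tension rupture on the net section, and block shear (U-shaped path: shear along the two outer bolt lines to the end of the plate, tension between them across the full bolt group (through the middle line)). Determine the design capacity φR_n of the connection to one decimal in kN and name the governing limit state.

1100.9 kN (net-section rupture governs)

Bolt shear: A_b = π(27)²/4 = 572.56 mm². φR_n = 0.75 × 469 × 572.56 × 9 × 1 = 1812.6 kN.
Bearing (14 mm plate, F_u = 450 MPa): end bolts L_c = 47 − 30/2 = 32, R_n = min(1.2×32×14×450, 2.4×27×14×450) = 241.92 kN/bolt; interior L_c = 86 − 30 = 56, R_n = 408.24 kN/bolt. φR_n = 0.75 × (3×241.92 + 6×408.24) = 2381.4 kN.
Tension rupture (net): A_n = (329 − 3×32)×14 = 3262 mm² (U = 1.0, A_e = A_n). φR_n = 0.75 × 450 × 3262 = 1100.9 kN.
Block shear: shear path 2×[47+2×86] = 2×219 mm, A_gv = 6132, A_nv = 2×(219 − 2.5×32)×14 = 3892 mm²; tension across gage: (174 − 2×32)×14 = 1540 mm². R_n = min(0.6×450×3892, 0.6×345×6132) + 1.0×450×1540 = min(1050.8, 1269.3) + 693 = 1743.8 kN. φR_n = 0.75 × 1743.8 = 1307.9 kN.
Governing: min(1812.6, 2381.4, 1100.9, 1307.9) = 1100.9 kN → net-section rupture.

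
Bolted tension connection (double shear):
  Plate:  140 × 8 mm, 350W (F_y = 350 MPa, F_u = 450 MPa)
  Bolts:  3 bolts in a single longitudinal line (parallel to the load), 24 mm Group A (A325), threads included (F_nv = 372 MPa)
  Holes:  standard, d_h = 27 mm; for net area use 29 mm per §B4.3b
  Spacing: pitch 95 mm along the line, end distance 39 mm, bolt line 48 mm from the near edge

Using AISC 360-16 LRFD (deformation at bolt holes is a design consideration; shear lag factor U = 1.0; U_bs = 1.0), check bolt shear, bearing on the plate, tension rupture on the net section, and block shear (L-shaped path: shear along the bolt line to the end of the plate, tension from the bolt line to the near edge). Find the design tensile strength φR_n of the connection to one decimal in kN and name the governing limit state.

Bolt shear: A_b = π(24)²/4 = 452.39 mm². φR_n = 0.75 × 372 × 452.39 × 3 × 2 = 757.3 kN.
Bearing (8 mm plate, F_u = 450 MPa): end bolts L_c = 39 − 27/2 = 25.5, R_n = min(1.2×25.5×8×450, 2.4×24×8×450) = 110.16 kN/bolt; interior L_c = 95 − 27 = 68, R_n = 207.36 kN/bolt. φR_n = 0.75 × (1×110.16 + 2×207.36) = 393.7 kN.
Tension rupture (net): A_n = (140 − 1×29)×8 = 888 mm² (U = 1.0, A_e = A_n). φR_n = 0.75 × 450 × 888 = 299.7 kN.
Block shear: shear path 1×[39+2×95] = 1×229 mm, A_gv = 1832, A_nv = 1×(229 − 2.5×29)×8 = 1252 mm²; tension to near edge: (48 − 0.5×29)×8 = 268 mm². R_n = min(0.6×450×1252, 0.6×350×1832) + 1.0×450×268 = min(338.04, 384.72) + 120.6 = 458.64 kN. φR_n = 0.75 × 458.64 = 344.0 kN.
Governing: min(757.3, 393.7, 299.7, 344.0) = 299.7 kN → net-section rupture.

299.7 kN (net-section rupture governs)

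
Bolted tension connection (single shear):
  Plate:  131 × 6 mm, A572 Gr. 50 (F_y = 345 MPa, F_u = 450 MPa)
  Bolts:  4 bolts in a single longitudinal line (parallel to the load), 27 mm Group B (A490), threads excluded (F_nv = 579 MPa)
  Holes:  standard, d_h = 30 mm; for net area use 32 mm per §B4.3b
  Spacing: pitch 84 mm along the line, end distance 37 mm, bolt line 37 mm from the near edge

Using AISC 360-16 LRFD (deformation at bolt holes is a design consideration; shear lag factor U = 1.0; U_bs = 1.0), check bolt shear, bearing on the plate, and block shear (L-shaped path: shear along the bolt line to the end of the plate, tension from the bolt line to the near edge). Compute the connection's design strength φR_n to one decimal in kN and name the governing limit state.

Bolt shear: A_b = π(27)²/4 = 572.56 mm². φR_n = 0.75 × 579 × 572.56 × 4 × 1 = 994.5 kN.
Bearing (6 mm plate, F_u = 450 MPa): end bolts L_c = 37 − 30/2 = 22, R_n = min(1.2×22×6×450, 2.4×27×6×450) = 71.28 kN/bolt; interior L_c = 84 − 30 = 54, R_n = 174.96 kN/bolt. φR_n = 0.75 × (1×71.28 + 3×174.96) = 447.1 kN.
Block shear: shear path 1×[37+3×84] = 1×289 mm, A_gv = 1734, A_nv = 1×(289 − 3.5×32)×6 = 1062 mm²; tension to near edge: (37 − 0.5×32)×6 = 126 mm². R_n = min(0.6×450×1062, 0.6×345×1734) + 1.0×450×126 = min(286.74, 358.94) + 56.7 = 343.44 kN. φR_n = 0.75 × 343.44 = 257.6 kN.
Governing: min(994.5, 447.1, 257.6) = 257.6 kN → block shear.

257.6 kN (block shear governs)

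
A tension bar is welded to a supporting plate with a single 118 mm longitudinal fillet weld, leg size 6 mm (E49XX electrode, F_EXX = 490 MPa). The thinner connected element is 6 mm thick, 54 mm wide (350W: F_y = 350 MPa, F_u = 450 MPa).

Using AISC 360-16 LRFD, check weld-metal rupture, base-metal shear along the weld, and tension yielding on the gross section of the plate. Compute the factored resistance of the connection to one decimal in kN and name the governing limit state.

102.1 kN (gross-section yield governs)

Weld metal: throat = 0.707×6 = 4.242 mm, L = 118 mm. φR_n = 0.75 × 0.6 × 490 × 4.242 × 118 = 110.4 kN.
Base metal shear (6 mm plate): yield φR_n = 1.0×0.6×350×6×118 = 148.7 kN; rupture φR_n = 0.75×0.6×450×6×118 = 143.4 kN; take 143.4 kN (rupture).
Tension yield (gross): A_g = 54×6 = 324 mm². φR_n = 0.90 × 350 × 324 = 102.1 kN.
Governing: min(110.4, 143.4, 102.1) = 102.1 kN → gross-section yield.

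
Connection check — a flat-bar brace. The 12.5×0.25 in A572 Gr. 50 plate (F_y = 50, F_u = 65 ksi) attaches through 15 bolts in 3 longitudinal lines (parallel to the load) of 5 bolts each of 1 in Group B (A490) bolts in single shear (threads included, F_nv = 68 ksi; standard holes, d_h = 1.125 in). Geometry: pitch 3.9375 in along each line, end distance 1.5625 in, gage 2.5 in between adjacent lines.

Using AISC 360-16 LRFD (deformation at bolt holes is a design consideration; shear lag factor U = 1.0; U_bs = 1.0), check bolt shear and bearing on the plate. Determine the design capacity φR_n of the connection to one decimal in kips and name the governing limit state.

Bolt shear: A_b = π(1)²/4 = 0.7854 in². φR_n = 0.75 × 68 × 0.7854 × 15 × 1 = 600.8 kips.
Bearing (0.25 in plate, F_u = 65 ksi): end bolts L_c = 1.5625 − 1.125/2 = 1, R_n = min(1.2×1×0.25×65, 2.4×1×0.25×65) = 19.5 kips/bolt; interior L_c = 3.9375 − 1.125 = 2.8125, R_n = 39 kips/bolt. φR_n = 0.75 × (3×19.5 + 12×39) = 394.9 kips.
Governing: min(600.8, 394.9) = 394.9 kips → bearing.

394.9 kips (bearing governs)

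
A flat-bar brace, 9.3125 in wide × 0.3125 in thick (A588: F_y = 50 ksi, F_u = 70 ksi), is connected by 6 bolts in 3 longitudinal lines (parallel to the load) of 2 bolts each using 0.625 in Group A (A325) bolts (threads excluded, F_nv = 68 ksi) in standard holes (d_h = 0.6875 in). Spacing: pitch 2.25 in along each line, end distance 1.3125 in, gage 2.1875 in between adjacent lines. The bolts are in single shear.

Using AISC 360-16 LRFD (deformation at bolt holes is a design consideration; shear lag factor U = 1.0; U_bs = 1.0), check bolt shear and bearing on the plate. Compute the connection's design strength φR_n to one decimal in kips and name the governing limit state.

93.9 kips (bolt shear governs)

Bolt shear: A_b = π(0.625)²/4 = 0.3068 in². φR_n = 0.75 × 68 × 0.3068 × 6 × 1 = 93.9 kips.
Bearing (0.3125 in plate, F_u = 70 ksi): end bolts L_c = 1.3125 − 0.6875/2 = 0.96875, R_n = min(1.2×0.96875×0.3125×70, 2.4×0.625×0.3125×70) = 25.43 kips/bolt; interior L_c = 2.25 − 0.6875 = 1.5625, R_n = 32.813 kips/bolt. φR_n = 0.75 × (3×25.43 + 3×32.813) = 131.0 kips.
Governing: min(93.9, 131.0) = 93.9 kips → bolt shear.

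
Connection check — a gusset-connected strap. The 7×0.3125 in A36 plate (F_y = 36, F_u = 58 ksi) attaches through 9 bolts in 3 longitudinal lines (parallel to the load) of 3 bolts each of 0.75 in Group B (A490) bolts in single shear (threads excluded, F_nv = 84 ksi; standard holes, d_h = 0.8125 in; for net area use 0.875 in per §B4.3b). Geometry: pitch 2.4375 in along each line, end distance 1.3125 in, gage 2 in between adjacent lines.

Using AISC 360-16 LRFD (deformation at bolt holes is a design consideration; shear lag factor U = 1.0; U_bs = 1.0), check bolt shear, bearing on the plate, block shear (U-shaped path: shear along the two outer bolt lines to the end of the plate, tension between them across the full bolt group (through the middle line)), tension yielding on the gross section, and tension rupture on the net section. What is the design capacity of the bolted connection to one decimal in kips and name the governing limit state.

Bolt shear: A_b = π(0.75)²/4 = 0.44179 in². φR_n = 0.75 × 84 × 0.44179 × 9 × 1 = 250.5 kips.
Bearing (0.3125 in plate, F_u = 58 ksi): end bolts L_c = 1.3125 − 0.8125/2 = 0.90625, R_n = min(1.2×0.90625×0.3125×58, 2.4×0.75×0.3125×58) = 19.711 kips/bolt; interior L_c = 2.4375 − 0.8125 = 1.625, R_n = 32.625 kips/bolt. φR_n = 0.75 × (3×19.711 + 6×32.625) = 191.2 kips.
Block shear: shear path 2×[1.3125+2×2.4375] = 2×6.1875 in, A_gv = 3.8672, A_nv = 2×(6.1875 − 2.5×0.875)×0.3125 = 2.5 in²; tension across gage: (4 − 2×0.875)×0.3125 = 0.70313 in². R_n = min(0.6×58×2.5, 0.6×36×3.8672) + 1.0×58×0.70313 = min(87, 83.532) + 40.782 = 124.31 kips. φR_n = 0.75 × 124.31 = 93.2 kips.
Tension yield (gross): A_g = 7×0.3125 = 2.1875 in². φR_n = 0.90 × 36 × 2.1875 = 70.9 kips.
Tension rupture (net): A_n = (7 − 3×0.875)×0.3125 = 1.3672 in² (U = 1.0, A_e = A_n). φR_n = 0.75 × 58 × 1.3672 = 59.5 kips.
Governing: min(250.5, 191.2, 93.2, 70.9, 59.5) = 59.5 kips → net-section rupture.

59.5 kips (net-section rupture governs)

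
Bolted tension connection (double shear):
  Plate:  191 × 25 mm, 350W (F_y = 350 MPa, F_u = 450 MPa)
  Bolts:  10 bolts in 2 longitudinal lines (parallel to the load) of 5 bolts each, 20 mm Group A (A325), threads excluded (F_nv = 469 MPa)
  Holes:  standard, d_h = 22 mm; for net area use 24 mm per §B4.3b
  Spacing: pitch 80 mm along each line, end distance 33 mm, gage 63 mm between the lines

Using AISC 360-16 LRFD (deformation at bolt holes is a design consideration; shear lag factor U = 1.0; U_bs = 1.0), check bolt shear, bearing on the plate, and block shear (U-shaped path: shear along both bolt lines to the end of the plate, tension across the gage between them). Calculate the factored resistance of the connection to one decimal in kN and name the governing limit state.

2210.1 kN (bolt shear governs)

Bolt shear: A_b = π(20)²/4 = 314.16 mm². φR_n = 0.75 × 469 × 314.16 × 10 × 2 = 2210.1 kN.
Bearing (25 mm plate, F_u = 450 MPa): end bolts L_c = 33 − 22/2 = 22, R_n = min(1.2×22×25×450, 2.4×20×25×450) = 297 kN/bolt; interior L_c = 80 − 22 = 58, R_n = 540 kN/bolt. φR_n = 0.75 × (2×297 + 8×540) = 3685.5 kN.
Block shear: shear path 2×[33+4×80] = 2×353 mm, A_gv = 17650, A_nv = 2×(353 − 4.5×24)×25 = 12250 mm²; tension across gage: (63 − 1×24)×25 = 975 mm². R_n = min(0.6×450×12250, 0.6×350×17650) + 1.0×450×975 = min(3307.5, 3706.5) + 438.75 = 3746.3 kN. φR_n = 0.75 × 3746.3 = 2809.7 kN.
Governing: min(2210.1, 3685.5, 2809.7) = 2210.1 kN → bolt shear.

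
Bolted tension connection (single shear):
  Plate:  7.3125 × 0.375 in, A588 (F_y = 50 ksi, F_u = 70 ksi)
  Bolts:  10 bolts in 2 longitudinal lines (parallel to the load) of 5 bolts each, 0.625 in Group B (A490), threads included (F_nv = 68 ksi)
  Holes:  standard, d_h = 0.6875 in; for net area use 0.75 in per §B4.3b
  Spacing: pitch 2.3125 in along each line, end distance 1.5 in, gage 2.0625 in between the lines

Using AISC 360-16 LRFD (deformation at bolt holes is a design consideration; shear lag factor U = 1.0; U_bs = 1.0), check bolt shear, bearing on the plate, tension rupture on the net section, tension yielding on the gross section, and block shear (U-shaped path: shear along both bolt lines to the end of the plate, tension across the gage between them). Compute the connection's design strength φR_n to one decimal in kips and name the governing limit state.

Bolt shear: A_b = π(0.625)²/4 = 0.3068 in². φR_n = 0.75 × 68 × 0.3068 × 10 × 1 = 156.5 kips.
Bearing (0.375 in plate, F_u = 70 ksi): end bolts L_c = 1.5 − 0.6875/2 = 1.15625, R_n = min(1.2×1.15625×0.375×70, 2.4×0.625×0.375×70) = 36.422 kips/bolt; interior L_c = 2.3125 − 0.6875 = 1.625, R_n = 39.375 kips/bolt. φR_n = 0.75 × (2×36.422 + 8×39.375) = 290.9 kips.
Tension rupture (net): A_n = (7.3125 − 2×0.75)×0.375 = 2.1797 in² (U = 1.0, A_e = A_n). φR_n = 0.75 × 70 × 2.1797 = 114.4 kips.
Tension yield (gross): A_g = 7.3125×0.375 = 2.7422 in². φR_n = 0.90 × 50 × 2.7422 = 123.4 kips.
Block shear: shear path 2×[1.5+4×2.3125] = 2×10.75 in, A_gv = 8.0625, A_nv = 2×(10.75 − 4.5×0.75)×0.375 = 5.5313 in²; tension across gage: (2.0625 − 1×0.75)×0.375 = 0.49219 in². R_n = min(0.6×70×5.5313, 0.6×50×8.0625) + 1.0×70×0.49219 = min(232.31, 241.88) + 34.453 = 266.76 kips. φR_n = 0.75 × 266.76 = 200.1 kips.
Governing: min(156.5, 290.9, 114.4, 123.4, 200.1) = 114.4 kips → net-section rupture.

114.4 kips (net-section rupture governs)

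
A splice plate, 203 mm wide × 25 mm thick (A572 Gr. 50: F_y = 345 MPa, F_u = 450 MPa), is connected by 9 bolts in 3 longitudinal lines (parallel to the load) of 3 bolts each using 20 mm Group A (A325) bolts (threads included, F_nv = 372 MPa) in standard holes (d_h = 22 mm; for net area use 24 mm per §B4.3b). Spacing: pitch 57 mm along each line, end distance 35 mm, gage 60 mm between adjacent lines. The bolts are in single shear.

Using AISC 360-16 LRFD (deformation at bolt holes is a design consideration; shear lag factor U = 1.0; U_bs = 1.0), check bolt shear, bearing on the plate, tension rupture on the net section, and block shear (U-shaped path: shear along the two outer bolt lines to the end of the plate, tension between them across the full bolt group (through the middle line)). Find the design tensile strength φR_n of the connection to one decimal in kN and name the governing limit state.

788.9 kN (bolt shear governs)

Bolt shear: A_b = π(20)²/4 = 314.16 mm². φR_n = 0.75 × 372 × 314.16 × 9 × 1 = 788.9 kN.
Bearing (25 mm plate, F_u = 450 MPa): end bolts L_c = 35 − 22/2 = 24, R_n = min(1.2×24×25×450, 2.4×20×25×450) = 324 kN/bolt; interior L_c = 57 − 22 = 35, R_n = 472.5 kN/bolt. φR_n = 0.75 × (3×324 + 6×472.5) = 2855.3 kN.
Tension rupture (net): A_n = (203 − 3×24)×25 = 3275 mm² (U = 1.0, A_e = A_n). φR_n = 0.75 × 450 × 3275 = 1105.3 kN.
Block shear: shear path 2×[35+2×57] = 2×149 mm, A_gv = 7450, A_nv = 2×(149 − 2.5×24)×25 = 4450 mm²; tension across gage: (120 − 2×24)×25 = 1800 mm². R_n = min(0.6×450×4450, 0.6×345×7450) + 1.0×450×1800 = min(1201.5, 1542.2) + 810 = 2011.5 kN. φR_n = 0.75 × 2011.5 = 1508.6 kN.
Governing: min(788.9, 2855.3, 1105.3, 1508.6) = 788.9 kN → bolt shear.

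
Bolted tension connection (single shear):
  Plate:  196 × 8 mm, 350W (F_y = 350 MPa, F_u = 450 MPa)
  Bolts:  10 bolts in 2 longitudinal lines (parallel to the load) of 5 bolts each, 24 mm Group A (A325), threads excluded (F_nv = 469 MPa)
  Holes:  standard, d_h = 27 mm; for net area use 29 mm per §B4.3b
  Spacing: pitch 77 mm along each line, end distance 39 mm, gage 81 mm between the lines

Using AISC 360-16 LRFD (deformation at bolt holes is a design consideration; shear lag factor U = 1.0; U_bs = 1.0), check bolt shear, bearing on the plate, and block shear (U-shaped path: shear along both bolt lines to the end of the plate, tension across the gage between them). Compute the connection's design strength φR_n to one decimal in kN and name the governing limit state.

841.9 kN (block shear governs)

Bolt shear: A_b = π(24)²/4 = 452.39 mm². φR_n = 0.75 × 469 × 452.39 × 10 × 1 = 1591.3 kN.
Bearing (8 mm plate, F_u = 450 MPa): end bolts L_c = 39 − 27/2 = 25.5, R_n = min(1.2×25.5×8×450, 2.4×24×8×450) = 110.16 kN/bolt; interior L_c = 77 − 27 = 50, R_n = 207.36 kN/bolt. φR_n = 0.75 × (2×110.16 + 8×207.36) = 1409.4 kN.
Block shear: shear path 2×[39+4×77] = 2×347 mm, A_gv = 5552, A_nv = 2×(347 − 4.5×29)×8 = 3464 mm²; tension across gage: (81 − 1×29)×8 = 416 mm². R_n = min(0.6×450×3464, 0.6×350×5552) + 1.0×450×416 = min(935.28, 1165.9) + 187.2 = 1122.5 kN. φR_n = 0.75 × 1122.5 = 841.9 kN.
Governing: min(1591.3, 1409.4, 841.9) = 841.9 kN → block shear.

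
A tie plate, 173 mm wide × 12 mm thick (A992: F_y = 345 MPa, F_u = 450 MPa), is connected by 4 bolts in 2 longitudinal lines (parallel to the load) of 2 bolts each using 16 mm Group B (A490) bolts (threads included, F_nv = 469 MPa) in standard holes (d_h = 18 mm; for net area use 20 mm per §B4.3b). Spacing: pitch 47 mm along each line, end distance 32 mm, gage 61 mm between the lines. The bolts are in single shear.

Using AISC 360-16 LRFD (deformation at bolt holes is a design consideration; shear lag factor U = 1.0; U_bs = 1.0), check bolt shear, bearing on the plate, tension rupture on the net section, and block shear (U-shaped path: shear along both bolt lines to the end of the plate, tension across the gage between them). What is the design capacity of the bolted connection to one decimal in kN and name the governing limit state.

282.9 kN (bolt shear governs)

Bolt shear: A_b = π(16)²/4 = 201.06 mm². φR_n = 0.75 × 469 × 201.06 × 4 × 1 = 282.9 kN.
Bearing (12 mm plate, F_u = 450 MPa): end bolts L_c = 32 − 18/2 = 23, R_n = min(1.2×23×12×450, 2.4×16×12×450) = 149.04 kN/bolt; interior L_c = 47 − 18 = 29, R_n = 187.92 kN/bolt. φR_n = 0.75 × (2×149.04 + 2×187.92) = 505.4 kN.
Tension rupture (net): A_n = (173 − 2×20)×12 = 1596 mm² (U = 1.0, A_e = A_n). φR_n = 0.75 × 450 × 1596 = 538.7 kN.
Block shear: shear path 2×[32+1×47] = 2×79 mm, A_gv = 1896, A_nv = 2×(79 − 1.5×20)×12 = 1176 mm²; tension across gage: (61 − 1×20)×12 = 492 mm². R_n = min(0.6×450×1176, 0.6×345×1896) + 1.0×450×492 = min(317.52, 392.47) + 221.4 = 538.92 kN. φR_n = 0.75 × 538.92 = 404.2 kN.
Governing: min(282.9, 505.4, 538.7, 404.2) = 282.9 kN → bolt shear.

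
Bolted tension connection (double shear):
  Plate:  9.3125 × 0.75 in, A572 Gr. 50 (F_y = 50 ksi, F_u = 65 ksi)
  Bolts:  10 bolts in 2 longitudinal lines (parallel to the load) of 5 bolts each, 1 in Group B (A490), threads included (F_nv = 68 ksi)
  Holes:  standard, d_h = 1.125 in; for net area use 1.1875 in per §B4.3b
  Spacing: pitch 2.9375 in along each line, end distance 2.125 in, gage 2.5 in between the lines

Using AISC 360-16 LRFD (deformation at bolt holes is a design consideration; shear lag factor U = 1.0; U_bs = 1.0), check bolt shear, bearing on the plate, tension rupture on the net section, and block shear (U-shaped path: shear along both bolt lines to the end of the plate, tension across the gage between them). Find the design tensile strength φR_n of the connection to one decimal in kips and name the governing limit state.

253.7 kips (net-section rupture governs)

Bolt shear: A_b = π(1)²/4 = 0.7854 in². φR_n = 0.75 × 68 × 0.7854 × 10 × 2 = 801.1 kips.
Bearing (0.75 in plate, F_u = 65 ksi): end bolts L_c = 2.125 − 1.125/2 = 1.5625, R_n = min(1.2×1.5625×0.75×65, 2.4×1×0.75×65) = 91.406 kips/bolt; interior L_c = 2.9375 − 1.125 = 1.8125, R_n = 106.03 kips/bolt. φR_n = 0.75 × (2×91.406 + 8×106.03) = 773.3 kips.
Tension rupture (net): A_n = (9.3125 − 2×1.1875)×0.75 = 5.2031 in² (U = 1.0, A_e = A_n). φR_n = 0.75 × 65 × 5.2031 = 253.7 kips.
Block shear: shear path 2×[2.125+4×2.9375] = 2×13.875 in, A_gv = 20.813, A_nv = 2×(13.875 − 4.5×1.1875)×0.75 = 12.797 in²; tension across gage: (2.5 − 1×1.1875)×0.75 = 0.98438 in². R_n = min(0.6×65×12.797, 0.6×50×20.813) + 1.0×65×0.98438 = min(499.08, 624.39) + 63.985 = 563.07 kips. φR_n = 0.75 × 563.07 = 422.3 kips.
Governing: min(801.1, 773.3, 253.7, 422.3) = 253.7 kips → net-section rupture.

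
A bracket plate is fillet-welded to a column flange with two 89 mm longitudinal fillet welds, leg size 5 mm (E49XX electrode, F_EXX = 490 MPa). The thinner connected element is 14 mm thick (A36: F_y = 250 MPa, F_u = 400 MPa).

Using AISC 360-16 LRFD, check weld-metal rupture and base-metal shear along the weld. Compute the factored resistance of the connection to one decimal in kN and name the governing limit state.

138.7 kN (weld metal governs)

Weld metal: throat = 0.707×5 = 3.535 mm, L = 2×89 = 178 mm. φR_n = 0.75 × 0.6 × 490 × 3.535 × 178 = 138.7 kN.
Base metal shear (14 mm plate): yield φR_n = 1.0×0.6×250×14×178 = 373.8 kN; rupture φR_n = 0.75×0.6×400×14×178 = 448.6 kN; take 373.8 kN (yield).
Governing: min(138.7, 373.8) = 138.7 kN → weld metal.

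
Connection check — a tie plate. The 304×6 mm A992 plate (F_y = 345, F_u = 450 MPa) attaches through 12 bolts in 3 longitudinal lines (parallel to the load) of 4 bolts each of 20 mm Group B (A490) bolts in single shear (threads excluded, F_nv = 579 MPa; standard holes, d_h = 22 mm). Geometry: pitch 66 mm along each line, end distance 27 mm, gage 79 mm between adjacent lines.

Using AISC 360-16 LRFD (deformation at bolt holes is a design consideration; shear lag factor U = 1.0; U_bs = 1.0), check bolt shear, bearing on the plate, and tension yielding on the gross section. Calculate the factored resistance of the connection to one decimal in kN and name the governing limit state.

Bolt shear: A_b = π(20)²/4 = 314.16 mm². φR_n = 0.75 × 579 × 314.16 × 12 × 1 = 1637.1 kN.
Bearing (6 mm plate, F_u = 450 MPa): end bolts L_c = 27 − 22/2 = 16, R_n = min(1.2×16×6×450, 2.4×20×6×450) = 51.84 kN/bolt; interior L_c = 66 − 22 = 44, R_n = 129.6 kN/bolt. φR_n = 0.75 × (3×51.84 + 9×129.6) = 991.4 kN.
Tension yield (gross): A_g = 304×6 = 1824 mm². φR_n = 0.90 × 345 × 1824 = 566.4 kN.
Governing: min(1637.1, 991.4, 566.4) = 566.4 kN → gross-section yield.

566.4 kN (gross-section yield governs)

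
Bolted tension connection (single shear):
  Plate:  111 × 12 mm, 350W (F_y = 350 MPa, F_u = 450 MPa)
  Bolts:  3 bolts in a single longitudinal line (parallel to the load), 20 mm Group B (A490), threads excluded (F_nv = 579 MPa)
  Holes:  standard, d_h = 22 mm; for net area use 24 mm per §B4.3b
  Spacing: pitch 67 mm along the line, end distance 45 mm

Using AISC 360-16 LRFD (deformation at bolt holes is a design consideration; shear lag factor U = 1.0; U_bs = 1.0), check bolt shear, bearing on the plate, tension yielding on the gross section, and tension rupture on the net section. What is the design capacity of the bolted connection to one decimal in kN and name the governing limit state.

352.4 kN (net-section rupture governs)

Bolt shear: A_b = π(20)²/4 = 314.16 mm². φR_n = 0.75 × 579 × 314.16 × 3 × 1 = 409.3 kN.
Bearing (12 mm plate, F_u = 450 MPa): end bolts L_c = 45 − 22/2 = 34, R_n = min(1.2×34×12×450, 2.4×20×12×450) = 220.32 kN/bolt; interior L_c = 67 − 22 = 45, R_n = 259.2 kN/bolt. φR_n = 0.75 × (1×220.32 + 2×259.2) = 554.0 kN.
Tension yield (gross): A_g = 111×12 = 1332 mm². φR_n = 0.90 × 350 × 1332 = 419.6 kN.
Tension rupture (net): A_n = (111 − 1×24)×12 = 1044 mm² (U = 1.0, A_e = A_n). φR_n = 0.75 × 450 × 1044 = 352.4 kN.
Governing: min(409.3, 554.0, 419.6, 352.4) = 352.4 kN → net-section rupture.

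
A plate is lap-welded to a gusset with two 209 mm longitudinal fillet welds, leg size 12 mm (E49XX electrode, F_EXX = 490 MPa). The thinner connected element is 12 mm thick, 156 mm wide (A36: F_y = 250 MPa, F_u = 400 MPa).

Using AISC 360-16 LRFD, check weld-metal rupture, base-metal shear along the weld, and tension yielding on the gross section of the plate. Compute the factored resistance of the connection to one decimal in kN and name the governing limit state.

Weld metal: throat = 0.707×12 = 8.484 mm, L = 2×209 = 418 mm. φR_n = 0.75 × 0.6 × 490 × 8.484 × 418 = 782.0 kN.
Base metal shear (12 mm plate): yield φR_n = 1.0×0.6×250×12×418 = 752.4 kN; rupture φR_n = 0.75×0.6×400×12×418 = 902.9 kN; take 752.4 kN (yield).
Tension yield (gross): A_g = 156×12 = 1872 mm². φR_n = 0.90 × 250 × 1872 = 421.2 kN.
Governing: min(782.0, 752.4, 421.2) = 421.2 kN → gross-section yield.

421.2 kN (gross-section yield governs)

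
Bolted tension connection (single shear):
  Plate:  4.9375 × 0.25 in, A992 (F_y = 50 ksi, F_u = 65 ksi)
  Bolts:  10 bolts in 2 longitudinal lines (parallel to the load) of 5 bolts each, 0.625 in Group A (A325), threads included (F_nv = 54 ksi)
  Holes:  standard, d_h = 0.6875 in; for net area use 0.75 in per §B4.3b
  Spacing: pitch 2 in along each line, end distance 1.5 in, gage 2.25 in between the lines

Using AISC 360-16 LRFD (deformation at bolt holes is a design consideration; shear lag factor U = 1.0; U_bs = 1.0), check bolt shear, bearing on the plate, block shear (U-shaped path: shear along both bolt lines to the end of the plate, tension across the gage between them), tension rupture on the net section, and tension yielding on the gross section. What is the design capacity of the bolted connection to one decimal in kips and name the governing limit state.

41.9 kips (net-section rupture governs)

Bolt shear: A_b = π(0.625)²/4 = 0.3068 in². φR_n = 0.75 × 54 × 0.3068 × 10 × 1 = 124.3 kips.
Bearing (0.25 in plate, F_u = 65 ksi): end bolts L_c = 1.5 − 0.6875/2 = 1.15625, R_n = min(1.2×1.15625×0.25×65, 2.4×0.625×0.25×65) = 22.547 kips/bolt; interior L_c = 2 − 0.6875 = 1.3125, R_n = 24.375 kips/bolt. φR_n = 0.75 × (2×22.547 + 8×24.375) = 180.1 kips.
Block shear: shear path 2×[1.5+4×2] = 2×9.5 in, A_gv = 4.75, A_nv = 2×(9.5 − 4.5×0.75)×0.25 = 3.0625 in²; tension across gage: (2.25 − 1×0.75)×0.25 = 0.375 in². R_n = min(0.6×65×3.0625, 0.6×50×4.75) + 1.0×65×0.375 = min(119.44, 142.5) + 24.375 = 143.82 kips. φR_n = 0.75 × 143.82 = 107.9 kips.
Tension rupture (net): A_n = (4.9375 − 2×0.75)×0.25 = 0.85938 in² (U = 1.0, A_e = A_n). φR_n = 0.75 × 65 × 0.85938 = 41.9 kips.
Tension yield (gross): A_g = 4.9375×0.25 = 1.2344 in². φR_n = 0.90 × 50 × 1.2344 = 55.5 kips.
Governing: min(124.3, 180.1, 107.9, 41.9, 55.5) = 41.9 kips → net-section rupture.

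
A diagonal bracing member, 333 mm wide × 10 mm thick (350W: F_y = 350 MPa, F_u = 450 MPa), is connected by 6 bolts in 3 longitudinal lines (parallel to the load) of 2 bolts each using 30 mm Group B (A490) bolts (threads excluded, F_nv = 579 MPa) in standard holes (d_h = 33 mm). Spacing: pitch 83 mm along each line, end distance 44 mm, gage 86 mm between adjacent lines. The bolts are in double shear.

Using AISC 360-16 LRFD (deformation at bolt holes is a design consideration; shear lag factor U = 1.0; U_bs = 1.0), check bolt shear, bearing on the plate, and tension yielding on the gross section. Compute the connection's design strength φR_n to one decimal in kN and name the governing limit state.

Bolt shear: A_b = π(30)²/4 = 706.86 mm². φR_n = 0.75 × 579 × 706.86 × 6 × 2 = 3683.4 kN.
Bearing (10 mm plate, F_u = 450 MPa): end bolts L_c = 44 − 33/2 = 27.5, R_n = min(1.2×27.5×10×450, 2.4×30×10×450) = 148.5 kN/bolt; interior L_c = 83 − 33 = 50, R_n = 270 kN/bolt. φR_n = 0.75 × (3×148.5 + 3×270) = 941.6 kN.
Tension yield (gross): A_g = 333×10 = 3330 mm². φR_n = 0.90 × 350 × 3330 = 1049.0 kN.
Governing: min(3683.4, 941.6, 1049.0) = 941.6 kN → bearing.

941.6 kN (bearing governs)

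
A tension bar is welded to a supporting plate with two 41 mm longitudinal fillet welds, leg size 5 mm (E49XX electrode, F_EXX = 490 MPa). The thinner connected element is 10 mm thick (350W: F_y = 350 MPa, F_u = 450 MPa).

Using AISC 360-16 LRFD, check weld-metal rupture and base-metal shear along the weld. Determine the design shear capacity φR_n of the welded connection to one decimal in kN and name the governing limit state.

63.9 kN (weld metal governs)

Weld metal: throat = 0.707×5 = 3.535 mm, L = 2×41 = 82 mm. φR_n = 0.75 × 0.6 × 490 × 3.535 × 82 = 63.9 kN.
Base metal shear (10 mm plate): yield φR_n = 1.0×0.6×350×10×82 = 172.2 kN; rupture φR_n = 0.75×0.6×450×10×82 = 166.1 kN; take 166.1 kN (rupture).
Governing: min(63.9, 166.1) = 63.9 kN → weld metal.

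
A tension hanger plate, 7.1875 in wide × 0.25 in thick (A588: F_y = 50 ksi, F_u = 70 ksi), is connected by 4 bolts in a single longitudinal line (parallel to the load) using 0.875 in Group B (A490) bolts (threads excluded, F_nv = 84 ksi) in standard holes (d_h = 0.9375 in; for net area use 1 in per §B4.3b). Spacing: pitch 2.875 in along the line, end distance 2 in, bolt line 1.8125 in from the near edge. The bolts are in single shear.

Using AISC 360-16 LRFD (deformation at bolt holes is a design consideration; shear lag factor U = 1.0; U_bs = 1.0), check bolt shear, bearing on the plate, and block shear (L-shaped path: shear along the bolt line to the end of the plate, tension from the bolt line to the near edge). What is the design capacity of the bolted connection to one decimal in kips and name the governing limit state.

73.3 kips (block shear governs)

Bolt shear: A_b = π(0.875)²/4 = 0.60132 in². φR_n = 0.75 × 84 × 0.60132 × 4 × 1 = 151.5 kips.
Bearing (0.25 in plate, F_u = 70 ksi): end bolts L_c = 2 − 0.9375/2 = 1.53125, R_n = min(1.2×1.53125×0.25×70, 2.4×0.875×0.25×70) = 32.156 kips/bolt; interior L_c = 2.875 − 0.9375 = 1.9375, R_n = 36.75 kips/bolt. φR_n = 0.75 × (1×32.156 + 3×36.75) = 106.8 kips.
Block shear: shear path 1×[2+3×2.875] = 1×10.625 in, A_gv = 2.6563, A_nv = 1×(10.625 − 3.5×1)×0.25 = 1.7813 in²; tension to near edge: (1.8125 − 0.5×1)×0.25 = 0.32813 in². R_n = min(0.6×70×1.7813, 0.6×50×2.6563) + 1.0×70×0.32813 = min(74.815, 79.689) + 22.969 = 97.784 kips. φR_n = 0.75 × 97.784 = 73.3 kips.
Governing: min(151.5, 106.8, 73.3) = 73.3 kips → block shear.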